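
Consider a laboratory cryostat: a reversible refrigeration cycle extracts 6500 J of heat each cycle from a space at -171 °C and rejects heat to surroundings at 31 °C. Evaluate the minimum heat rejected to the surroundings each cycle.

T_H = 31 °C → 31 + 273.15 = 304.15 K.
T_C = -171 °C → -171 + 273.15 = 102.15 K.
For a reversible cycle Q_H/Q_C = T_H/T_C, so Q_H = Q_C·T_H/T_C = 6500 × 304.15/102.15 = 19400 J.

Q_H ≈ 19400 J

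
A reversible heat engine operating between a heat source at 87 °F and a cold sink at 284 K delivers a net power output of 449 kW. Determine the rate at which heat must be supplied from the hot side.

Q̇_H ≈ 6920 kW

T_H = 87 °F → (87 − 32) × 5/9 = 30.56 °C = 303.71 K.
The Carnot efficiency is η = 1 − T_C/T_H = 1 − 284.00/303.71 = 0.0649.
Q_H = W/η = 449/0.0649 = 6920 kW.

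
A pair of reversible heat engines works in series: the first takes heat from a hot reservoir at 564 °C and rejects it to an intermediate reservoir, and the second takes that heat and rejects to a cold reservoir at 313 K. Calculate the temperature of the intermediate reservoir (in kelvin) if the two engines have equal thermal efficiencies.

T_m ≈ 512 K

T_H = 564 °C → 564 + 273.15 = 837.15 K.
Equal efficiencies require 1 − T_m/T_H = 1 − T_C/T_m, i.e. T_m/T_H = T_C/T_m, so T_m = √(T_H·T_C) = √(837.15 × 313.00) = 512 K.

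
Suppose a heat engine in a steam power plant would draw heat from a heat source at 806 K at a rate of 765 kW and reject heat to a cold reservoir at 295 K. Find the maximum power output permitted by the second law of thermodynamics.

No engine can exceed the Carnot limit: η_max = 1 − T_C/T_H = 1 − 295.00/806.00 = 0.6340.
W_max = η_max · Q_H = 0.6340 × 765 = 485.0 kW.

Ẇ_max ≈ 485.0 kW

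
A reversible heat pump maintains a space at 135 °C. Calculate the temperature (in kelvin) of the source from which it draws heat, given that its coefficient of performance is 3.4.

T_C ≈ 288 K

T_H = 135 °C → 135 + 273.15 = 408.15 K.
COP_HP = T_H/(T_H − T_C) ⇒ T_C = T_H·(COP_HP − 1)/COP_HP = 408.15 × (3.4 − 1)/3.4 = 288 K.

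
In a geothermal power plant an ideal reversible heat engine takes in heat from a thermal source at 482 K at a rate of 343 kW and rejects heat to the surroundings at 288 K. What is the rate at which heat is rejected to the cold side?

Q̇_C ≈ 205 kW

For a reversible engine, η = 1 − T_C/T_H = 1 − 288.00/482.00 = 0.4025.
For a reversible cycle Q_C/Q_H = T_C/T_H, so Q_C = 343 × 288.00/482.00 = 205 kW.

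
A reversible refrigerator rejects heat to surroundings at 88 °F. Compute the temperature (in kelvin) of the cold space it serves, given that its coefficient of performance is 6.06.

T_C ≈ 261 K

T_H = 88 °F → (88 − 32) × 5/9 = 31.11 °C = 304.26 K.
COP_R = T_C/(T_H − T_C) ⇒ T_C = T_H·COP_R/(1 + COP_R) = 304.26 × 6.06/(1 + 6.06) = 261 K.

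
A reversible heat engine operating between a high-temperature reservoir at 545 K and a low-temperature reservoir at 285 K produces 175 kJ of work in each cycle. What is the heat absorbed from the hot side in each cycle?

Q_H ≈ 366.8 kJ

Since the cycle is reversible, η = 1 − T_C/T_H = 1 − 285.00/545.00 = 0.4771.
Q_H = W/η = 175/0.4771 = 366.8 kJ.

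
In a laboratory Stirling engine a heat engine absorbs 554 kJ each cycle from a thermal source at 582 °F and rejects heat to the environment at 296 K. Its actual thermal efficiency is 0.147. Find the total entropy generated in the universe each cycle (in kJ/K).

T_H = 582 °F → (582 − 32) × 5/9 = 305.56 °C = 578.71 K.
W = η·Q_H = 0.147 × 554 = 81.44 kJ, so Q_C = Q_H − W = 472.6 kJ.
Reservoir entropy changes: ΔS_H = −Q_H/T_H = −554/578.71 = -0.9573 kJ/K and ΔS_C = +Q_C/T_C = 472.6/296.00 = 1.596 kJ/K.
ΔS_univ = −Q_H/T_H + Q_C/T_C = 0.6392 kJ/K (> 0, since η = 0.147 < η_Carnot = 0.489).

ΔS_univ ≈ 0.6392 kJ/K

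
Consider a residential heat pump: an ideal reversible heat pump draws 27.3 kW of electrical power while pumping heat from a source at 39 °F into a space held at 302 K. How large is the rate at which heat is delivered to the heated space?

Q̇_H ≈ 330 kW

T_C = 39 °F → (39 − 32) × 5/9 = 3.89 °C = 277.04 K.
COP_HP = T_H/(T_H − T_C) = 302.00/24.96 = 12.0988.
Q_H = COP_HP · W = 12.0988 × 27.3 = 330 kW.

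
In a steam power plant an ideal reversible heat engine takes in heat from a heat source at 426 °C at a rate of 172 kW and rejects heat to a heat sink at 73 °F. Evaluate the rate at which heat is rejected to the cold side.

Q̇_C ≈ 72.8 kW

T_H = 426 °C → 426 + 273.15 = 699.15 K.
T_C = 73 °F → (73 − 32) × 5/9 = 22.78 °C = 295.93 K.
η_rev = 1 − T_C/T_H = 1 − 295.93/699.15 = 0.5767.
For a reversible cycle Q_C/Q_H = T_C/T_H, so Q_C = 172 × 295.93/699.15 = 72.8 kW.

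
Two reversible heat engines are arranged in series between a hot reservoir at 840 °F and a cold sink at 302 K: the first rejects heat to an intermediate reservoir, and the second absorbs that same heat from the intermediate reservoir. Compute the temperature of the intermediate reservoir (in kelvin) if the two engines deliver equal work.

T_H = 840 °F → (840 − 32) × 5/9 = 448.89 °C = 722.04 K.
For reversible stages Q_m = Q_H·(T_m/T_H). Setting W₁ = Q_H(1 − T_m/T_H) equal to W₂ = Q_m(1 − T_C/T_m) = Q_H·(T_m − T_C)/T_H gives T_H − T_m = T_m − T_C, so T_m = (T_H + T_C)/2 = (722.04 + 302.00)/2 = 512 K.

T_m ≈ 512 K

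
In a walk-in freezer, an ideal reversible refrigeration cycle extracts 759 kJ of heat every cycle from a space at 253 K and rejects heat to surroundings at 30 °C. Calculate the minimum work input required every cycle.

T_H = 30 °C → 30 + 273.15 = 303.15 K.
The reversible coefficient of performance is COP_R = T_C/(T_H − T_C) = 253.00/50.15 = 5.0449.
W = Q_C/COP_R = 759/5.0449 = 150 kJ.

W_in ≈ 150 kJ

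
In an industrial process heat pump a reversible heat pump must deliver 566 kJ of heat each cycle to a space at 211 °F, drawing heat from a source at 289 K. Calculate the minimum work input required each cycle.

T_H = 211 °F → (211 − 32) × 5/9 = 99.44 °C = 372.59 K.
For a reversible heat pump, COP_HP = T_H/(T_H − T_C) = 372.59/83.59 = 4.4572.
W = Q_H/COP_HP = 566/4.4572 = 127 kJ.

W_in ≈ 127 kJ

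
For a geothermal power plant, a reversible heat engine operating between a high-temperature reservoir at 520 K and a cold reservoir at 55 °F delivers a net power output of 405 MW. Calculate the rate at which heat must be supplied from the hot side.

Q̇_H ≈ 900 MW

T_C = 55 °F → (55 − 32) × 5/9 = 12.78 °C = 285.93 K.
Since the cycle is reversible, η = 1 − T_C/T_H = 1 − 285.93/520.00 = 0.4501.
Q_H = W/η = 405/0.4501 = 900 MW.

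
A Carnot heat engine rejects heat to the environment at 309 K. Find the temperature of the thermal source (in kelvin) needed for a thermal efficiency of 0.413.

T_H ≈ 526 K

From η = 1 − T_C/T_H, solving for T_H gives T_H = T_C/(1 − η) = 309.00/(1 − 0.413) = 526 K.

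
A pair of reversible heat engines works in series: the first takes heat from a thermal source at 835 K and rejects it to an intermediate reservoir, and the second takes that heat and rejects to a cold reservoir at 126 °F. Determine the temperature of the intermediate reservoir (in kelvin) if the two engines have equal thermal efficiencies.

T_m ≈ 521 K

T_C = 126 °F → (126 − 32) × 5/9 = 52.22 °C = 325.37 K.
Equal efficiencies require 1 − T_m/T_H = 1 − T_C/T_m, i.e. T_m/T_H = T_C/T_m, so T_m = √(T_H·T_C) = √(835.00 × 325.37) = 521 K.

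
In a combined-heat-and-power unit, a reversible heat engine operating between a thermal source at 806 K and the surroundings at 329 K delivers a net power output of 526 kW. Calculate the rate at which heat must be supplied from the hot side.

Q̇_H ≈ 889 kW

For a reversible engine, η = 1 − T_C/T_H = 1 − 329.00/806.00 = 0.5918.
Q_H = W/η = 526/0.5918 = 889 kW.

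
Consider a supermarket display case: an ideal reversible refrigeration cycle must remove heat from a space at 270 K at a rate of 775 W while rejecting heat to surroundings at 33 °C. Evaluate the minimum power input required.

T_H = 33 °C → 33 + 273.15 = 306.15 K.
COP_R = T_C/(T_H − T_C) = 270.00/36.15 = 7.4689.
W = Q_C/COP_R = 775/7.4689 = 104 W.

Ẇ_in ≈ 104 W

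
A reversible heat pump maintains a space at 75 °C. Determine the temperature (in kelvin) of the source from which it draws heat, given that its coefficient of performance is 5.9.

T_H = 75 °C → 75 + 273.15 = 348.15 K.
COP_HP = T_H/(T_H − T_C) ⇒ T_C = T_H·(COP_HP − 1)/COP_HP = 348.15 × (5.9 − 1)/5.9 = 289 K.

T_C ≈ 289 K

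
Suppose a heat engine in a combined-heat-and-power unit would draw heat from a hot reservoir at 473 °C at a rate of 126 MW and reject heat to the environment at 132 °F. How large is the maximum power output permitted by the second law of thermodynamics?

T_H = 473 °C → 473 + 273.15 = 746.15 K.
T_C = 132 °F → (132 − 32) × 5/9 = 55.56 °C = 328.71 K.
The upper bound on efficiency is η_max = 1 − T_C/T_H = 1 − 328.71/746.15 = 0.5595.
W_max = η_max · Q_H = 0.5595 × 126 = 70.49 MW.

Ẇ_max ≈ 70.49 MW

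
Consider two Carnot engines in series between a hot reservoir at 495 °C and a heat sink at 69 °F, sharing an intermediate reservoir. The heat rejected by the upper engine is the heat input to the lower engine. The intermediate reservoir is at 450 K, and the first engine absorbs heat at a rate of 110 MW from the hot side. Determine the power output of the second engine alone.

T_H = 495 °C → 495 + 273.15 = 768.15 K.
T_C = 69 °F → (69 − 32) × 5/9 = 20.56 °C = 293.71 K.
Heat entering the second stage: Q_m = Q_H·(T_m/T_H) = 110 × 450.00/768.15 = 64.4 MW.
Second-stage efficiency η₂ = 1 − T_C/T_m = 1 − 293.71/450.00 = 0.3473, so W₂ = η₂·Q_m = 22.4 MW.

Ẇ₂ ≈ 22.4 MW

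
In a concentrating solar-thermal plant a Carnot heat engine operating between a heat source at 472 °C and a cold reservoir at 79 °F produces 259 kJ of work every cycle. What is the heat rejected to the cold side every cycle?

Q_C ≈ 174 kJ

T_H = 472 °C → 472 + 273.15 = 745.15 K.
T_C = 79 °F → (79 − 32) × 5/9 = 26.11 °C = 299.26 K.
η_rev = 1 − T_C/T_H = 1 − 299.26/745.15 = 0.5984.
Since Q_C/Q_H = T_C/T_H and Q_H = W/η, Q_C = W·T_C/(T_H − T_C) = 259 × 299.26/445.89 = 174 kJ.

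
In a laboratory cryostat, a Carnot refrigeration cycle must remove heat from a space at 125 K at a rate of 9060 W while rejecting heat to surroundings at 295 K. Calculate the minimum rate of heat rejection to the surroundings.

Q̇_H ≈ 21400 W

For a reversible cycle Q_H/Q_C = T_H/T_C, so Q_H = Q_C·T_H/T_C = 9060 × 295.00/125.00 = 21400 W.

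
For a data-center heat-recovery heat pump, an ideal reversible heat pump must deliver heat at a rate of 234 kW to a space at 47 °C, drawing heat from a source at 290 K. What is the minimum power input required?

Ẇ_in ≈ 22.0 kW

T_H = 47 °C → 47 + 273.15 = 320.15 K.
The Carnot heat-pump COP is COP_HP = T_H/(T_H − T_C) = 320.15/30.15 = 10.6186.
W = Q_H/COP_HP = 234/10.6186 = 22.0 kW.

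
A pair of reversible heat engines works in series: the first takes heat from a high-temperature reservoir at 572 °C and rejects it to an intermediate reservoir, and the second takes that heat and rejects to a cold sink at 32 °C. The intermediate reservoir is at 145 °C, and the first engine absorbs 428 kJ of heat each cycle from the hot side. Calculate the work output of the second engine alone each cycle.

T_H = 572 °C → 572 + 273.15 = 845.15 K.
T_C = 32 °C → 32 + 273.15 = 305.15 K.
T_m = 145 °C → 145 + 273.15 = 418.15 K.
Heat entering the second stage: Q_m = Q_H·(T_m/T_H) = 428 × 418.15/845.15 = 211.8 kJ.
Second-stage efficiency η₂ = 1 − T_C/T_m = 1 − 305.15/418.15 = 0.2702, so W₂ = η₂·Q_m = 57.23 kJ.

W₂ ≈ 57.23 kJ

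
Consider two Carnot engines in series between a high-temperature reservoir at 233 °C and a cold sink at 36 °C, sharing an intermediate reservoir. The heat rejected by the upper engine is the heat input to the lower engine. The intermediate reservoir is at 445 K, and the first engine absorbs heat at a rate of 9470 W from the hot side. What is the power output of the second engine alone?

Ẇ₂ ≈ 2542 W

T_H = 233 °C → 233 + 273.15 = 506.15 K.
T_C = 36 °C → 36 + 273.15 = 309.15 K.
Heat entering the second stage: Q_m = Q_H·(T_m/T_H) = 9470 × 445.00/506.15 = 8326 W.
Second-stage efficiency η₂ = 1 − T_C/T_m = 1 − 309.15/445.00 = 0.3053, so W₂ = η₂·Q_m = 2542 W.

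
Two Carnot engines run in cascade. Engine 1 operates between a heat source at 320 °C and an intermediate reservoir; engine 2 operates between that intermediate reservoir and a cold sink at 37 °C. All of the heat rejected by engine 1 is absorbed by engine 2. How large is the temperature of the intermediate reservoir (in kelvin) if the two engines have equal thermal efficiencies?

T_m ≈ 428.9 K

T_H = 320 °C → 320 + 273.15 = 593.15 K.
T_C = 37 °C → 37 + 273.15 = 310.15 K.
Equal efficiencies require 1 − T_m/T_H = 1 − T_C/T_m, i.e. T_m/T_H = T_C/T_m, so T_m = √(T_H·T_C) = √(593.15 × 310.15) = 428.9 K.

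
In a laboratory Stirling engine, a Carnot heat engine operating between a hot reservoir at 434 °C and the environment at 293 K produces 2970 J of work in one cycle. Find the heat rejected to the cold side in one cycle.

T_H = 434 °C → 434 + 273.15 = 707.15 K.
η_rev = 1 − T_C/T_H = 1 − 293.00/707.15 = 0.5857.
Since Q_C/Q_H = T_C/T_H and Q_H = W/η, Q_C = W·T_C/(T_H − T_C) = 2970 × 293.00/414.15 = 2100 J.

Q_C ≈ 2100 J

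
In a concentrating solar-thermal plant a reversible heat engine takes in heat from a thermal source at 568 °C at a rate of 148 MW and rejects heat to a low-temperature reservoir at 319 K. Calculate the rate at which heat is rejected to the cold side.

T_H = 568 °C → 568 + 273.15 = 841.15 K.
The Carnot efficiency is η = 1 − T_C/T_H = 1 − 319.00/841.15 = 0.6208.
For a reversible cycle Q_C/Q_H = T_C/T_H, so Q_C = 148 × 319.00/841.15 = 56.13 MW.

Q̇_C ≈ 56.13 MW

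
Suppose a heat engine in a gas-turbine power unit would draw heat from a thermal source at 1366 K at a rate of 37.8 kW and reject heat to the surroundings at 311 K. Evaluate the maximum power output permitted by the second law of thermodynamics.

No engine can exceed the Carnot limit: η_max = 1 − T_C/T_H = 1 − 311.00/1366.00 = 0.7723.
W_max = η_max · Q_H = 0.7723 × 37.8 = 29.19 kW.

Ẇ_max ≈ 29.19 kW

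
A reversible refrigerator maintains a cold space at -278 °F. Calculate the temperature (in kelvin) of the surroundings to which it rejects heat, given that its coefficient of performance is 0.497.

T_H ≈ 304.0 K

T_C = -278 °F → (-278 − 32) × 5/9 = -172.22 °C = 100.93 K.
COP_R = T_C/(T_H − T_C) ⇒ T_H = T_C·(1 + 1/COP_R) = 100.93 × (1 + 1/0.497) = 304.0 K.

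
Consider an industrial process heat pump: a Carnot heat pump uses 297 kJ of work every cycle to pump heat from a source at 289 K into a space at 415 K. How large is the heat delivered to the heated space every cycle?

COP_HP = T_H/(T_H − T_C) = 415.00/126.00 = 3.2937.
Q_H = COP_HP · W = 3.2937 × 297 = 978 kJ.

Q_H ≈ 978 kJ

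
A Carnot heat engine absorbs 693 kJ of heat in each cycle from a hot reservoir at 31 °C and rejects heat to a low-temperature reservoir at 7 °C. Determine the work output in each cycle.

W ≈ 54.68 kJ

T_H = 31 °C → 31 + 273.15 = 304.15 K.
T_C = 7 °C → 7 + 273.15 = 280.15 K.
Carnot efficiency: η = 1 − T_C/T_H = 1 − 280.15/304.15 = 0.0789.
W = η·Q_H = 0.0789 × 693 = 54.68 kJ.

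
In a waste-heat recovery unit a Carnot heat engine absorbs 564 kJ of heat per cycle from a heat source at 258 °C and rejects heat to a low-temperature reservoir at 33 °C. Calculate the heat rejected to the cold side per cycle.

T_H = 258 °C → 258 + 273.15 = 531.15 K.
T_C = 33 °C → 33 + 273.15 = 306.15 K.
η_rev = 1 − T_C/T_H = 1 − 306.15/531.15 = 0.4236.
For a reversible cycle Q_C/Q_H = T_C/T_H, so Q_C = 564 × 306.15/531.15 = 325 kJ.

Q_C ≈ 325 kJ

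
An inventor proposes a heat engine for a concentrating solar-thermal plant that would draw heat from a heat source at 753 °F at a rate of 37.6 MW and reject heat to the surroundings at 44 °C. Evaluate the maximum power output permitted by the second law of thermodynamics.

Ẇ_max ≈ 19.9 MW

T_H = 753 °F → (753 − 32) × 5/9 = 400.56 °C = 673.71 K.
T_C = 44 °C → 44 + 273.15 = 317.15 K.
The upper bound on efficiency is η_max = 1 − T_C/T_H = 1 − 317.15/673.71 = 0.5292.
W_max = η_max · Q_H = 0.5292 × 37.6 = 19.9 MW.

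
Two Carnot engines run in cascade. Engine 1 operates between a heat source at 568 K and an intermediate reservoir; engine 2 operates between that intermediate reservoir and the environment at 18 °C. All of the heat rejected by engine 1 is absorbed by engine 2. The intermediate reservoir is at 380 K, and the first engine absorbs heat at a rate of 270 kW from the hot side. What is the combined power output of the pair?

T_C = 18 °C → 18 + 273.15 = 291.15 K.
Two reversible stages in series are equivalent to a single Carnot engine between T_H and T_C, so η_total = 1 − T_C/T_H = 1 − 291.15/568.00 = 0.4874.
W_total = η_total · Q_H = 0.4874 × 270 = 131.6 kW.

Ẇ_total ≈ 131.6 kW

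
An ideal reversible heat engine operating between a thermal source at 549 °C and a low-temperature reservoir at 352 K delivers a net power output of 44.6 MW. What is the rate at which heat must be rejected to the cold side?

Q̇_C ≈ 33.4 MW

T_H = 549 °C → 549 + 273.15 = 822.15 K.
Since the cycle is reversible, η = 1 − T_C/T_H = 1 − 352.00/822.15 = 0.5719.
Since Q_C/Q_H = T_C/T_H and Q_H = W/η, Q_C = W·T_C/(T_H − T_C) = 44.6 × 352.00/470.15 = 33.4 MW.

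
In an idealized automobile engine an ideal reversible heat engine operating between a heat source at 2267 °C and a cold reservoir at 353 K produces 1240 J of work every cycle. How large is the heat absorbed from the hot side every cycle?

Q_H ≈ 1440 J

T_H = 2267 °C → 2267 + 273.15 = 2540.15 K.
Since the cycle is reversible, η = 1 − T_C/T_H = 1 − 353.00/2540.15 = 0.8610.
Q_H = W/η = 1240/0.8610 = 1440 J.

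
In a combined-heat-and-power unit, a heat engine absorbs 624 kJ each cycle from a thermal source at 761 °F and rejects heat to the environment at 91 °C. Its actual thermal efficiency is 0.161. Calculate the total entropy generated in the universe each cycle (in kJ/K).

T_H = 761 °F → (761 − 32) × 5/9 = 405.00 °C = 678.15 K.
T_C = 91 °C → 91 + 273.15 = 364.15 K.
W = η·Q_H = 0.161 × 624 = 100.5 kJ, so Q_C = Q_H − W = 523.5 kJ.
The hot reservoir loses entropy Q_H/T_H = 624/678.15 = 0.9202 kJ/K; the cold reservoir gains Q_C/T_C = 523.5/364.15 = 1.438 kJ/K.
ΔS_univ = −Q_H/T_H + Q_C/T_C = 0.518 kJ/K (> 0, since η = 0.161 < η_Carnot = 0.463).

ΔS_univ ≈ 0.518 kJ/K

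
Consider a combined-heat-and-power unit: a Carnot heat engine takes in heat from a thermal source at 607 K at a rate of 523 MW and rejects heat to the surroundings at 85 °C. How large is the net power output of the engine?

Ẇ ≈ 214 MW

T_C = 85 °C → 85 + 273.15 = 358.15 K.
η_rev = 1 − T_C/T_H = 1 − 358.15/607.00 = 0.4100.
W = η·Q_H = 0.4100 × 523 = 214 MW.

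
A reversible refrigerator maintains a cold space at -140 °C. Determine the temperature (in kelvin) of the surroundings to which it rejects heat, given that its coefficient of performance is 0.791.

T_C = -140 °C → -140 + 273.15 = 133.15 K.
COP_R = T_C/(T_H − T_C) ⇒ T_H = T_C·(1 + 1/COP_R) = 133.15 × (1 + 1/0.791) = 301 K.

T_H ≈ 301 K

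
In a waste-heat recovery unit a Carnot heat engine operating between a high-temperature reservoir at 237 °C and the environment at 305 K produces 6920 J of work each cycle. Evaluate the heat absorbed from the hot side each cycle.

Q_H ≈ 17210 J

T_H = 237 °C → 237 + 273.15 = 510.15 K.
η_rev = 1 − T_C/T_H = 1 − 305.00/510.15 = 0.4021.
Q_H = W/η = 6920/0.4021 = 17210 J.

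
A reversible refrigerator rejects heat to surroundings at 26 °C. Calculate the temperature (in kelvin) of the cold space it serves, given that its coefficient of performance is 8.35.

T_C ≈ 267 K

T_H = 26 °C → 26 + 273.15 = 299.15 K.
COP_R = T_C/(T_H − T_C) ⇒ T_C = T_H·COP_R/(1 + COP_R) = 299.15 × 8.35/(1 + 8.35) = 267 K.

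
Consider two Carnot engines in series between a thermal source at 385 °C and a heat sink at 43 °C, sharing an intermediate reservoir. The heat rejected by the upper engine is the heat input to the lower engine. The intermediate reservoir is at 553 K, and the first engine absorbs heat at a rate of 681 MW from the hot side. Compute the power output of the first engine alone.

Ẇ₁ ≈ 109 MW

T_H = 385 °C → 385 + 273.15 = 658.15 K.
T_C = 43 °C → 43 + 273.15 = 316.15 K.
First-stage efficiency η₁ = 1 − T_m/T_H = 1 − 553.00/658.15 = 0.1598.
W₁ = η₁·Q_H = 0.1598 × 681 = 109 MW.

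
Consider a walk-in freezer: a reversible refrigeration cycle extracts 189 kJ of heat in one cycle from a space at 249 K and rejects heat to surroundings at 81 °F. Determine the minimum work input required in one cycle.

W_in ≈ 39.0 kJ

T_H = 81 °F → (81 − 32) × 5/9 = 27.22 °C = 300.37 K.
For a reversible refrigerator, COP_R = T_C/(T_H − T_C) = 249.00/51.37 = 4.8470.
W = Q_C/COP_R = 189/4.8470 = 39.0 kJ.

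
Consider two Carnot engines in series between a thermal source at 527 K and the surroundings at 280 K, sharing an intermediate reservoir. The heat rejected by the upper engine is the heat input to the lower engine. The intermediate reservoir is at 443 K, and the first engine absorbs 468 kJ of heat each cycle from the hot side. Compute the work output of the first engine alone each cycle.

W₁ ≈ 74.6 kJ

First-stage efficiency η₁ = 1 − T_m/T_H = 1 − 443.00/527.00 = 0.1594.
W₁ = η₁·Q_H = 0.1594 × 468 = 74.6 kJ.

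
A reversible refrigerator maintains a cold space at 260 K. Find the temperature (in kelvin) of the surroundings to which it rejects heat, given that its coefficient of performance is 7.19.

COP_R = T_C/(T_H − T_C) ⇒ T_H = T_C·(1 + 1/COP_R) = 260.00 × (1 + 1/7.19) = 296.2 K.

T_H ≈ 296.2 K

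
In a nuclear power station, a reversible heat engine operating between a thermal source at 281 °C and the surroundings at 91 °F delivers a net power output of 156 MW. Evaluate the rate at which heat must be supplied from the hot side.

Q̇_H ≈ 348 MW

T_H = 281 °C → 281 + 273.15 = 554.15 K.
T_C = 91 °F → (91 − 32) × 5/9 = 32.78 °C = 305.93 K.
For a reversible engine, η = 1 − T_C/T_H = 1 − 305.93/554.15 = 0.4479.
Q_H = W/η = 156/0.4479 = 348 MW.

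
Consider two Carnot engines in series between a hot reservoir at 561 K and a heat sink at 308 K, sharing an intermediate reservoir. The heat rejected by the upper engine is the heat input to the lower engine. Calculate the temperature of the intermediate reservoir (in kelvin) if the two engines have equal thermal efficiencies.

Equal efficiencies require 1 − T_m/T_H = 1 − T_C/T_m, i.e. T_m/T_H = T_C/T_m, so T_m = √(T_H·T_C) = √(561.00 × 308.00) = 416 K.

T_m ≈ 416 K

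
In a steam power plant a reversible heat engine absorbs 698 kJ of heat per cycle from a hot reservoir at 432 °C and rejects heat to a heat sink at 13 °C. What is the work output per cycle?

W ≈ 415 kJ

T_H = 432 °C → 432 + 273.15 = 705.15 K.
T_C = 13 °C → 13 + 273.15 = 286.15 K.
Carnot efficiency: η = 1 − T_C/T_H = 1 − 286.15/705.15 = 0.5942.
W = η·Q_H = 0.5942 × 698 = 415 kJ.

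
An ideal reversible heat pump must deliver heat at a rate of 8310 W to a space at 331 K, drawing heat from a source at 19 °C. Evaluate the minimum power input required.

T_C = 19 °C → 19 + 273.15 = 292.15 K.
COP_HP = T_H/(T_H − T_C) = 331.00/38.85 = 8.5199.
W = Q_H/COP_HP = 8310/8.5199 = 975.4 W.

Ẇ_in ≈ 975.4 W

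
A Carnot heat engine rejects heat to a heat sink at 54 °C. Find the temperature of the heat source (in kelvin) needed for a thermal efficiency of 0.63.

T_C = 54 °C → 54 + 273.15 = 327.15 K.
From η = 1 − T_C/T_H, solving for T_H gives T_H = T_C/(1 − η) = 327.15/(1 − 0.63) = 884 K.

T_H ≈ 884 K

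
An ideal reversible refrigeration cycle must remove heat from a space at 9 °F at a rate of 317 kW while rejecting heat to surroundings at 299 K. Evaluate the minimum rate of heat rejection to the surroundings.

Q̇_H ≈ 364.0 kW

T_C = 9 °F → (9 − 32) × 5/9 = -12.78 °C = 260.37 K.
For a reversible cycle Q_H/Q_C = T_H/T_C, so Q_H = Q_C·T_H/T_C = 317 × 299.00/260.37 = 364.0 kW.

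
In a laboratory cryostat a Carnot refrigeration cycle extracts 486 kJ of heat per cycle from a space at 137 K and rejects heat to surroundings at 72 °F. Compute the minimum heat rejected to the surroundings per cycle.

T_H = 72 °F → (72 − 32) × 5/9 = 22.22 °C = 295.37 K.
For a reversible cycle Q_H/Q_C = T_H/T_C, so Q_H = Q_C·T_H/T_C = 486 × 295.37/137.00 = 1050 kJ.

Q_H ≈ 1050 kJ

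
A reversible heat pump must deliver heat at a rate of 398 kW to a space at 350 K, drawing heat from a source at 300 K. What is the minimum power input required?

COP_HP = T_H/(T_H − T_C) = 350.00/50.00 = 7.0000.
W = Q_H/COP_HP = 398/7.0000 = 56.86 kW.

Ẇ_in ≈ 56.86 kW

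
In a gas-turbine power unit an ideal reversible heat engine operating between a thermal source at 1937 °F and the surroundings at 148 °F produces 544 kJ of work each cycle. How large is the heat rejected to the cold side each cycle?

Q_C ≈ 185 kJ

T_H = 1937 °F → (1937 − 32) × 5/9 = 1058.33 °C = 1331.48 K.
T_C = 148 °F → (148 − 32) × 5/9 = 64.44 °C = 337.59 K.
Since the cycle is reversible, η = 1 − T_C/T_H = 1 − 337.59/1331.48 = 0.7465.
Since Q_C/Q_H = T_C/T_H and Q_H = W/η, Q_C = W·T_C/(T_H − T_C) = 544 × 337.59/993.89 = 185 kJ.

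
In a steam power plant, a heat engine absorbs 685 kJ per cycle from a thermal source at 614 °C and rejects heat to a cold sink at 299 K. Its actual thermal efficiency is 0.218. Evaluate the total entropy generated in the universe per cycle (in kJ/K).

ΔS_univ ≈ 1.02 kJ/K

T_H = 614 °C → 614 + 273.15 = 887.15 K.
W = η·Q_H = 0.218 × 685 = 149.3 kJ, so Q_C = Q_H − W = 535.7 kJ.
The hot reservoir loses entropy Q_H/T_H = 685/887.15 = 0.7721 kJ/K; the cold reservoir gains Q_C/T_C = 535.7/299.00 = 1.792 kJ/K.
ΔS_univ = −Q_H/T_H + Q_C/T_C = 1.02 kJ/K (> 0, since η = 0.218 < η_Carnot = 0.663).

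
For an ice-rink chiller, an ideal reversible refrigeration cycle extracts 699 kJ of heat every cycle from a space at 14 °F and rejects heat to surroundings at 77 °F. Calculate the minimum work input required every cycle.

W_in ≈ 93.0 kJ

T_H = 77 °F → (77 − 32) × 5/9 = 25.00 °C = 298.15 K.
T_C = 14 °F → (14 − 32) × 5/9 = -10.00 °C = 263.15 K.
COP_R = T_C/(T_H − T_C) = 263.15/35.00 = 7.5186.
W = Q_C/COP_R = 699/7.5186 = 93.0 kJ.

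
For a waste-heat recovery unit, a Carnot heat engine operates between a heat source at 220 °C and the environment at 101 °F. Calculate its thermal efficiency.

η ≈ 0.3684

T_H = 220 °C → 220 + 273.15 = 493.15 K.
T_C = 101 °F → (101 − 32) × 5/9 = 38.33 °C = 311.48 K.
Since the cycle is reversible, η = 1 − T_C/T_H = 1 − 311.48/493.15 = 0.3684.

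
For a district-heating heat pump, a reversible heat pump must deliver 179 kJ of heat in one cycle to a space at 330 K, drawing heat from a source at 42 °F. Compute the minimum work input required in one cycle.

T_C = 42 °F → (42 − 32) × 5/9 = 5.56 °C = 278.71 K.
COP_HP = T_H/(T_H − T_C) = 330.00/51.29 = 6.4334.
W = Q_H/COP_HP = 179/6.4334 = 27.8 kJ.

W_in ≈ 27.8 kJ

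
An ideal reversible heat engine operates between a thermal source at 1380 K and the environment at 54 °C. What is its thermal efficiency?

T_C = 54 °C → 54 + 273.15 = 327.15 K.
For a reversible engine, η = 1 − T_C/T_H = 1 − 327.15/1380.00 = 0.763.

η ≈ 0.763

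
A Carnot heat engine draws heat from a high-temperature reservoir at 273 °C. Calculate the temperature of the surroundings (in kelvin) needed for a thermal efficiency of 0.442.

T_H = 273 °C → 273 + 273.15 = 546.15 K.
From η = 1 − T_C/T_H, T_C = T_H·(1 − η) = 546.15 × (1 − 0.442) = 305 K.

T_C ≈ 305 K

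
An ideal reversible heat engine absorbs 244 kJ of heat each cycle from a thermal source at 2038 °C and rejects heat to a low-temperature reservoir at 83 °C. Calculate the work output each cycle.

T_H = 2038 °C → 2038 + 273.15 = 2311.15 K.
T_C = 83 °C → 83 + 273.15 = 356.15 K.
Carnot efficiency: η = 1 − T_C/T_H = 1 − 356.15/2311.15 = 0.8459.
W = η·Q_H = 0.8459 × 244 = 206.4 kJ.

W ≈ 206.4 kJ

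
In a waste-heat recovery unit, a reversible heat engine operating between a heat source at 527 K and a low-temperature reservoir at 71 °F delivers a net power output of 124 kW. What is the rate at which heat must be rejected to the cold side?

Q̇_C ≈ 157 kW

T_C = 71 °F → (71 − 32) × 5/9 = 21.67 °C = 294.82 K.
The Carnot efficiency is η = 1 − T_C/T_H = 1 − 294.82/527.00 = 0.4406.
Since Q_C/Q_H = T_C/T_H and Q_H = W/η, Q_C = W·T_C/(T_H − T_C) = 124 × 294.82/232.18 = 157 kW.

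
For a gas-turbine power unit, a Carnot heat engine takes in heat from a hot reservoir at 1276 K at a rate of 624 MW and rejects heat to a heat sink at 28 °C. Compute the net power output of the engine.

T_C = 28 °C → 28 + 273.15 = 301.15 K.
Since the cycle is reversible, η = 1 − T_C/T_H = 1 − 301.15/1276.00 = 0.7640.
W = η·Q_H = 0.7640 × 624 = 476.7 MW.

Ẇ ≈ 476.7 MW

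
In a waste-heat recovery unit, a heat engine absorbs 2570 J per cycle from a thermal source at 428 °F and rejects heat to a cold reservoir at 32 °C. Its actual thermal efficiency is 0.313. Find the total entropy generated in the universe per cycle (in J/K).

ΔS_univ ≈ 0.5746 J/K

T_H = 428 °F → (428 − 32) × 5/9 = 220.00 °C = 493.15 K.
T_C = 32 °C → 32 + 273.15 = 305.15 K.
W = η·Q_H = 0.313 × 2570 = 804.4 J, so Q_C = Q_H − W = 1766 J.
Reservoir entropy changes: ΔS_H = −Q_H/T_H = −2570/493.15 = -5.211 J/K and ΔS_C = +Q_C/T_C = 1766/305.15 = 5.786 J/K.
ΔS_univ = −Q_H/T_H + Q_C/T_C = 0.5746 J/K (> 0, since η = 0.313 < η_Carnot = 0.381).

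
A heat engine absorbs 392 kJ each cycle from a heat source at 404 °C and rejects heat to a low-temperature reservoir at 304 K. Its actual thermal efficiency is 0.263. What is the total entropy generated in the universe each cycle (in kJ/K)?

ΔS_univ ≈ 0.371 kJ/K

T_H = 404 °C → 404 + 273.15 = 677.15 K.
W = η·Q_H = 0.263 × 392 = 103.1 kJ, so Q_C = Q_H − W = 288.9 kJ.
Entropy balance on the reservoirs: −Q_H/T_H = -0.5789 kJ/K, +Q_C/T_C = 0.9503 kJ/K.
ΔS_univ = −Q_H/T_H + Q_C/T_C = 0.371 kJ/K (> 0, since η = 0.263 < η_Carnot = 0.551).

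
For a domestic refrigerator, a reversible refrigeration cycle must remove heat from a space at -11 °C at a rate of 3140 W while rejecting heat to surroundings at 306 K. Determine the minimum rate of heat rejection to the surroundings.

Q̇_H ≈ 3665 W

T_C = -11 °C → -11 + 273.15 = 262.15 K.
For a reversible cycle Q_H/Q_C = T_H/T_C, so Q_H = Q_C·T_H/T_C = 3140 × 306.00/262.15 = 3665 W.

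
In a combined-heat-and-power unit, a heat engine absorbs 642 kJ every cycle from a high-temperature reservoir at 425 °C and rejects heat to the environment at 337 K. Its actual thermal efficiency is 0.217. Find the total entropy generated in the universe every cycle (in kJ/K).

T_H = 425 °C → 425 + 273.15 = 698.15 K.
W = η·Q_H = 0.217 × 642 = 139.3 kJ, so Q_C = Q_H − W = 502.7 kJ.
Entropy balance on the reservoirs: −Q_H/T_H = -0.9196 kJ/K, +Q_C/T_C = 1.492 kJ/K.
ΔS_univ = −Q_H/T_H + Q_C/T_C = 0.572 kJ/K (> 0, since η = 0.217 < η_Carnot = 0.517).

ΔS_univ ≈ 0.572 kJ/K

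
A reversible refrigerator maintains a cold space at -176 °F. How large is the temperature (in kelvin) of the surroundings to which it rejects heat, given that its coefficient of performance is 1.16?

T_H ≈ 293 K

T_C = -176 °F → (-176 − 32) × 5/9 = -115.56 °C = 157.59 K.
COP_R = T_C/(T_H − T_C) ⇒ T_H = T_C·(1 + 1/COP_R) = 157.59 × (1 + 1/1.16) = 293 K.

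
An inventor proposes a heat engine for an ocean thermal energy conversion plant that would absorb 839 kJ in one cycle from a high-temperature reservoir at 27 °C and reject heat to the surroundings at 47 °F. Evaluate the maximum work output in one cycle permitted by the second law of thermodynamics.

T_H = 27 °C → 27 + 273.15 = 300.15 K.
T_C = 47 °F → (47 − 32) × 5/9 = 8.33 °C = 281.48 K.
The second-law ceiling is the Carnot efficiency, η_max = 1 − T_C/T_H = 1 − 281.48/300.15 = 0.0622.
W_max = η_max · Q_H = 0.0622 × 839 = 52.18 kJ.

W_max ≈ 52.18 kJ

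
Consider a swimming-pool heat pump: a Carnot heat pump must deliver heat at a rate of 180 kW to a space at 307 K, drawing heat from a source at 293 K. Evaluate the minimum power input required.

Ẇ_in ≈ 8.21 kW

For a reversible heat pump, COP_HP = T_H/(T_H − T_C) = 307.00/14.00 = 21.9286.
W = Q_H/COP_HP = 180/21.9286 = 8.21 kW.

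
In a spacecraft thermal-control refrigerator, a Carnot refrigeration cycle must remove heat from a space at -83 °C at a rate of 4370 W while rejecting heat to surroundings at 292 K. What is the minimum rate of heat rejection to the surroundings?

T_C = -83 °C → -83 + 273.15 = 190.15 K.
For a reversible cycle Q_H/Q_C = T_H/T_C, so Q_H = Q_C·T_H/T_C = 4370 × 292.00/190.15 = 6711 W.

Q̇_H ≈ 6711 W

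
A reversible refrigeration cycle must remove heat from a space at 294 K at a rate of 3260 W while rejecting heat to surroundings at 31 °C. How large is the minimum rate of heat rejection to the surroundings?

Q̇_H ≈ 3370 W

T_H = 31 °C → 31 + 273.15 = 304.15 K.
For a reversible cycle Q_H/Q_C = T_H/T_C, so Q_H = Q_C·T_H/T_C = 3260 × 304.15/294.00 = 3370 W.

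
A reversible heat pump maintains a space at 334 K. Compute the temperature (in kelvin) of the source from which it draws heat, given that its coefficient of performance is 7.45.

T_C ≈ 289 K

COP_HP = T_H/(T_H − T_C) ⇒ T_C = T_H·(COP_HP − 1)/COP_HP = 334.00 × (7.45 − 1)/7.45 = 289 K.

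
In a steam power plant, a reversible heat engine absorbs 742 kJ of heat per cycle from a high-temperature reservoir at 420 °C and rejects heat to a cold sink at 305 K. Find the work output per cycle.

T_H = 420 °C → 420 + 273.15 = 693.15 K.
The Carnot efficiency is η = 1 − T_C/T_H = 1 − 305.00/693.15 = 0.5600.
W = η·Q_H = 0.5600 × 742 = 416 kJ.

W ≈ 416 kJ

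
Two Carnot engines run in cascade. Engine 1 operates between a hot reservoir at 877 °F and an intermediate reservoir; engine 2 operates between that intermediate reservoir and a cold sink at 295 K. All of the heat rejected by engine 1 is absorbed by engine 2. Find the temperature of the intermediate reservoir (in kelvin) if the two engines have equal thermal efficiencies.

T_m ≈ 468 K

T_H = 877 °F → (877 − 32) × 5/9 = 469.44 °C = 742.59 K.
Equal efficiencies require 1 − T_m/T_H = 1 − T_C/T_m, i.e. T_m/T_H = T_C/T_m, so T_m = √(T_H·T_C) = √(742.59 × 295.00) = 468 K.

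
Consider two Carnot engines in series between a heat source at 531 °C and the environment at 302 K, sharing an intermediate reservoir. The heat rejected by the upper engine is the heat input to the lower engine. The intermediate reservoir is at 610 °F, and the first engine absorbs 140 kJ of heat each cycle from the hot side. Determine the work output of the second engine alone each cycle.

T_H = 531 °C → 531 + 273.15 = 804.15 K.
T_m = 610 °F → (610 − 32) × 5/9 = 321.11 °C = 594.26 K.
Heat entering the second stage: Q_m = Q_H·(T_m/T_H) = 140 × 594.26/804.15 = 103 kJ.
Second-stage efficiency η₂ = 1 − T_C/T_m = 1 − 302.00/594.26 = 0.4918, so W₂ = η₂·Q_m = 50.9 kJ.

W₂ ≈ 50.9 kJ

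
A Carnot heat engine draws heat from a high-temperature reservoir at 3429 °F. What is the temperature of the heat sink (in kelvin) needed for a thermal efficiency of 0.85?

T_C ≈ 324.1 K

T_H = 3429 °F → (3429 − 32) × 5/9 = 1887.22 °C = 2160.37 K.
From η = 1 − T_C/T_H, T_C = T_H·(1 − η) = 2160.37 × (1 − 0.85) = 324.1 K.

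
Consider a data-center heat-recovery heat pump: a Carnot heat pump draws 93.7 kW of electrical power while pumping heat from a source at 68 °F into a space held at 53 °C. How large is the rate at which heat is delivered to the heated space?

Q̇_H ≈ 926 kW

T_H = 53 °C → 53 + 273.15 = 326.15 K.
T_C = 68 °F → (68 − 32) × 5/9 = 20.00 °C = 293.15 K.
COP_HP = T_H/(T_H − T_C) = 326.15/33.00 = 9.8833.
Q_H = COP_HP · W = 9.8833 × 93.7 = 926 kW.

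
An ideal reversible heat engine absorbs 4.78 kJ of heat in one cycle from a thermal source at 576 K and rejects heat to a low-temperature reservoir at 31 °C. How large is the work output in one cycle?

W ≈ 2.26 kJ

T_C = 31 °C → 31 + 273.15 = 304.15 K.
The Carnot efficiency is η = 1 − T_C/T_H = 1 − 304.15/576.00 = 0.4720.
W = η·Q_H = 0.4720 × 4.78 = 2.26 kJ.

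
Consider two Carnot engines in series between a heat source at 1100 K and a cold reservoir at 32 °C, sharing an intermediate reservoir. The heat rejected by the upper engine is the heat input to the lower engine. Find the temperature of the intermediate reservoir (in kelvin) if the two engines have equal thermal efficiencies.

T_m ≈ 579 K

T_C = 32 °C → 32 + 273.15 = 305.15 K.
Equal efficiencies require 1 − T_m/T_H = 1 − T_C/T_m, i.e. T_m/T_H = T_C/T_m, so T_m = √(T_H·T_C) = √(1100.00 × 305.15) = 579 K.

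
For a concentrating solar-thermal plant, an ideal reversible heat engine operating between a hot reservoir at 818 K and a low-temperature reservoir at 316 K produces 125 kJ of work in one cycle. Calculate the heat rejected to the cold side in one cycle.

For a reversible engine, η = 1 − T_C/T_H = 1 − 316.00/818.00 = 0.6137.
Since Q_C/Q_H = T_C/T_H and Q_H = W/η, Q_C = W·T_C/(T_H − T_C) = 125 × 316.00/502.00 = 78.69 kJ.

Q_C ≈ 78.69 kJ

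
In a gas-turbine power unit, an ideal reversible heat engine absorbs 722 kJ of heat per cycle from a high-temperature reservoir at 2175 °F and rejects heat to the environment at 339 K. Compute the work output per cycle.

T_H = 2175 °F → (2175 − 32) × 5/9 = 1190.56 °C = 1463.71 K.
Since the cycle is reversible, η = 1 − T_C/T_H = 1 − 339.00/1463.71 = 0.7684.
W = η·Q_H = 0.7684 × 722 = 555 kJ.

W ≈ 555 kJ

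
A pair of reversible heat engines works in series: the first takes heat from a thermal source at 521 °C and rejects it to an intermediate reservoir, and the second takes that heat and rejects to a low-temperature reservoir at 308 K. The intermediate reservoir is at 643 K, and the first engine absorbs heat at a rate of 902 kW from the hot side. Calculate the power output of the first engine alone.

T_H = 521 °C → 521 + 273.15 = 794.15 K.
First-stage efficiency η₁ = 1 − T_m/T_H = 1 − 643.00/794.15 = 0.1903.
W₁ = η₁·Q_H = 0.1903 × 902 = 171.7 kW.

Ẇ₁ ≈ 171.7 kW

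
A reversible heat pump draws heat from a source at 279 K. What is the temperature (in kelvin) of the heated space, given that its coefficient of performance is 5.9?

T_H ≈ 335.9 K

COP_HP = T_H/(T_H − T_C) ⇒ T_H = T_C·COP_HP/(COP_HP − 1) = 279.00 × 5.9/(5.9 − 1) = 335.9 K.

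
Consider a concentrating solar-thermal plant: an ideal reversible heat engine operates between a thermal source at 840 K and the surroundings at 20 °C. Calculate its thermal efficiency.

T_C = 20 °C → 20 + 273.15 = 293.15 K.
The Carnot efficiency is η = 1 − T_C/T_H = 1 − 293.15/840.00 = 0.651.

η ≈ 0.651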